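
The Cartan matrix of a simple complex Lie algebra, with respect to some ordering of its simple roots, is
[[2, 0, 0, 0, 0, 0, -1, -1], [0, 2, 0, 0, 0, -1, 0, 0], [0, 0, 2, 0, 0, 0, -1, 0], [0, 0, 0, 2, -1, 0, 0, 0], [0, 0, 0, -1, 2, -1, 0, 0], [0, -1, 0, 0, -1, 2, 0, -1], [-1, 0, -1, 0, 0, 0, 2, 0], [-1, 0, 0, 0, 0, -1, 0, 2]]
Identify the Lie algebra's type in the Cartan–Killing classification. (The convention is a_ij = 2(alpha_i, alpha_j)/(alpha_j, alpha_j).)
The matrix has rank 8 with 2's on the diagonal. Reading the off-diagonal entries as Dynkin edges (a single edge where a_ij = a_ji = -1; a double or triple edge where a_ij * a_ji = 2 or 3), the diagram is a chain of 7 nodes with one extra node attached to the third node from one end (E_8). One simple-root ordering that puts it in standard form is (alpha_4, alpha_2, alpha_5, alpha_6, alpha_8, alpha_1, alpha_7, alpha_3). So the algebra is type E_8.

E8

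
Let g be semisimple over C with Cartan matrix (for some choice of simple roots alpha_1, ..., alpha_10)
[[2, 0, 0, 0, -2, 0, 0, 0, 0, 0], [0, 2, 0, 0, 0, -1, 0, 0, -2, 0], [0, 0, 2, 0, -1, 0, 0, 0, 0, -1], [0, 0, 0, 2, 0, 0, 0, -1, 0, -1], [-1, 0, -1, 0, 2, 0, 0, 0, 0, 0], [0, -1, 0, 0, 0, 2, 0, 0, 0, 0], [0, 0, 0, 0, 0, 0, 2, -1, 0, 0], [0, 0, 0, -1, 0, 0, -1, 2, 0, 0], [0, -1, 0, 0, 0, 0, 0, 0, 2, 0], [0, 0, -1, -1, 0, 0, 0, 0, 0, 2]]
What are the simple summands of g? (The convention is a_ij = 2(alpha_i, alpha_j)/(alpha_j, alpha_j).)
The diagram associated to this matrix has two connected components: the simple roots {alpha_2, alpha_6, alpha_9} form a chain of 3 nodes with a double edge at one end; the terminal node there is the unique short simple root (B_3), and {alpha_1, alpha_3, alpha_4, alpha_5, alpha_7, alpha_8, alpha_10} form a chain of 7 nodes with a double edge at one end; the terminal node there is the unique long simple root (C_7). A semisimple Lie algebra decomposes uniquely as the direct sum of simple ideals, one per connected component of its Dynkin diagram, so g ≅ B_3 ⊕ C_7 (dimension 21 + 105 = 126).

B3 + C7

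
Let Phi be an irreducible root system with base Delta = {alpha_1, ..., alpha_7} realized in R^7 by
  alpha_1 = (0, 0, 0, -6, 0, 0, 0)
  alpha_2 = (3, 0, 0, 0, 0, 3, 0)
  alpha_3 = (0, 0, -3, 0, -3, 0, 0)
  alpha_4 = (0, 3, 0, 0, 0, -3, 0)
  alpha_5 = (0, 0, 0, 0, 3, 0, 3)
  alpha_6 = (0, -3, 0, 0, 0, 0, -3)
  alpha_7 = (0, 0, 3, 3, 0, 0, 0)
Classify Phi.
Compute the Cartan integers a_ij = 2(alpha_i, alpha_j)/(alpha_j, alpha_j); the resulting 7x7 Cartan matrix is
[[2, 0, 0, 0, 0, 0, -2], [0, 2, 0, -1, 0, 0, 0], [0, 0, 2, 0, -1, 0, -1], [0, -1, 0, 2, 0, -1, 0], [0, 0, -1, 0, 2, -1, 0], [0, 0, 0, -1, -1, 2, 0], [-1, 0, -1, 0, 0, 0, 2]].
The roots have two lengths (squared-length ratio 2:1); the short ones are alpha_{2,3,4,5,6,7}. The associated Dynkin diagram is a chain of 7 nodes with a double edge at one end; the terminal node there is the unique long simple root (C_7), so the type is C_7 (the algebra sp(14)).

type C_7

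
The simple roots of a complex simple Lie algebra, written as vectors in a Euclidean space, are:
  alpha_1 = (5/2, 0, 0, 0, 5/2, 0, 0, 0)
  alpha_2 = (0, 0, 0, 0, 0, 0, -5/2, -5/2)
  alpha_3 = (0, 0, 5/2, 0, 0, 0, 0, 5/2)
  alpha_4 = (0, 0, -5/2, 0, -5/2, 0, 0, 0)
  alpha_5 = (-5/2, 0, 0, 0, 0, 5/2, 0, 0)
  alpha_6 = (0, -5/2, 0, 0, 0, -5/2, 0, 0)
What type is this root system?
A_6 (sl(7))

Compute the Cartan integers a_ij = 2(alpha_i, alpha_j)/(alpha_j, alpha_j); the resulting 6x6 Cartan matrix is
[[2, 0, 0, -1, -1, 0], [0, 2, -1, 0, 0, 0], [0, -1, 2, -1, 0, 0], [-1, 0, -1, 2, 0, 0], [-1, 0, 0, 0, 2, -1], [0, 0, 0, 0, -1, 2]].
All simple roots have the same length, so the diagram is simply laced. The associated Dynkin diagram is a chain of 6 nodes with single edges (A_6), so the type is A_6 (the algebra sl(7)).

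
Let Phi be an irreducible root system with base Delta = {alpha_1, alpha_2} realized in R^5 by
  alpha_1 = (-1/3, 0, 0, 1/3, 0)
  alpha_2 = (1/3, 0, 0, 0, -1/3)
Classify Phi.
Compute the Cartan integers a_ij = 2(alpha_i, alpha_j)/(alpha_j, alpha_j); the resulting 2x2 Cartan matrix is
[[2, -1], [-1, 2]].
All simple roots have the same length, so the diagram is simply laced. The associated Dynkin diagram is a chain of 2 nodes with single edges (A_2), so the type is A_2 (the algebra sl(3)).

type A_2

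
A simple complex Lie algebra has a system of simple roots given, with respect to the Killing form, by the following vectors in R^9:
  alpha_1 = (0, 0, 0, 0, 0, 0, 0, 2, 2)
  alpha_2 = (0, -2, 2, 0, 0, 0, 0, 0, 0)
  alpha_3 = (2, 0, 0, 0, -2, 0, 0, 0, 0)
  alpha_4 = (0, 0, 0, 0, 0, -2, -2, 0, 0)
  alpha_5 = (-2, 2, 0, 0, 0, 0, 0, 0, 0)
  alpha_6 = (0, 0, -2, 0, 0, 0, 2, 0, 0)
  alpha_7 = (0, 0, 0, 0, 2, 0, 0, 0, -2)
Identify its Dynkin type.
type A_7

Compute the Cartan integers a_ij = 2(alpha_i, alpha_j)/(alpha_j, alpha_j); the resulting 7x7 Cartan matrix is
[[2, 0, 0, 0, 0, 0, -1], [0, 2, 0, 0, -1, -1, 0], [0, 0, 2, 0, -1, 0, -1], [0, 0, 0, 2, 0, -1, 0], [0, -1, -1, 0, 2, 0, 0], [0, -1, 0, -1, 0, 2, 0], [-1, 0, -1, 0, 0, 0, 2]].
All simple roots have the same length, so the diagram is simply laced. The associated Dynkin diagram is a chain of 7 nodes with single edges (A_7), so the type is A_7 (the algebra sl(8)).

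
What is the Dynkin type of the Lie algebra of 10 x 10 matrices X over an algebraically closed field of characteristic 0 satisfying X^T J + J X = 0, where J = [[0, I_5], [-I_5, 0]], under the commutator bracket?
C_5

This is sp(10), which has dimension 10(10+1)/2 = 55 and rank 10/2 = 5. In the classification of classical Lie algebras, the symplectic algebra sp(2n) has type C_n; here n = 5, so the Dynkin diagram is a chain of 5 nodes with a double edge at one end; the terminal node there is the unique long simple root (C_5). Hence the type is C_5.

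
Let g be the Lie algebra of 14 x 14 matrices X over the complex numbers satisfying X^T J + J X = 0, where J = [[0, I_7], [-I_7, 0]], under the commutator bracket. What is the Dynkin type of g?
This is sp(14), which has dimension 14(14+1)/2 = 105 and rank 14/2 = 7. In the classification of classical Lie algebras, the symplectic algebra sp(2n) has type C_n; here n = 7, so the Dynkin diagram is a chain of 7 nodes with a double edge at one end; the terminal node there is the unique long simple root (C_7). Hence the type is C_7.

C_7 (sp(14))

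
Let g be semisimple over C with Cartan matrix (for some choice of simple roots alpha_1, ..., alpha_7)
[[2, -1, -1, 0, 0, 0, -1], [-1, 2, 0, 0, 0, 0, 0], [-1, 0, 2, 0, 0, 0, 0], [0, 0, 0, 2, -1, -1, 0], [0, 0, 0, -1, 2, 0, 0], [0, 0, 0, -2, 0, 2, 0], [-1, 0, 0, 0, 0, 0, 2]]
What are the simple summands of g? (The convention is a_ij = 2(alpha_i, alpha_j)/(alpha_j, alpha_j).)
C_3 ⊕ D_4

The diagram associated to this matrix has two connected components: the simple roots {alpha_4, alpha_5, alpha_6} form a chain of 3 nodes with a double edge at one end; the terminal node there is the unique long simple root (C_3), and {alpha_1, alpha_2, alpha_3, alpha_7} form a chain of 2 nodes with a fork of two nodes at one end (D_4). A semisimple Lie algebra decomposes uniquely as the direct sum of simple ideals, one per connected component of its Dynkin diagram, so g ≅ C_3 ⊕ D_4 (dimension 21 + 28 = 49).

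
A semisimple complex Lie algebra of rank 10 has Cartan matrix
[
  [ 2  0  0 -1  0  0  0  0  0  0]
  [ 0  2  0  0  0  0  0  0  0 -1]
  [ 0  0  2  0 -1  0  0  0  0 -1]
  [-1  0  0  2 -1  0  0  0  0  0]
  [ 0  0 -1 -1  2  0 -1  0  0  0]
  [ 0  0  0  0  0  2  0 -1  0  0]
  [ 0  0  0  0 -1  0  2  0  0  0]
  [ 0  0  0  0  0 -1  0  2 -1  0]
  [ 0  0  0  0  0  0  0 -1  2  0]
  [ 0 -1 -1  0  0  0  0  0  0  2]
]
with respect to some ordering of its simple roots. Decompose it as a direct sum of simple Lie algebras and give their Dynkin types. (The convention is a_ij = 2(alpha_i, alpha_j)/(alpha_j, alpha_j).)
The diagram associated to this matrix has two connected components: the simple roots {alpha_6, alpha_8, alpha_9} form a chain of 3 nodes with single edges (A_3), and {alpha_1, alpha_2, alpha_3, alpha_4, alpha_5, alpha_7, alpha_10} form a chain of 6 nodes with one extra node attached to the third node from one end (E_7). A semisimple Lie algebra decomposes uniquely as the direct sum of simple ideals, one per connected component of its Dynkin diagram, so g ≅ A_3 ⊕ E_7 (dimension 15 + 133 = 148).

A3 ⊕ E7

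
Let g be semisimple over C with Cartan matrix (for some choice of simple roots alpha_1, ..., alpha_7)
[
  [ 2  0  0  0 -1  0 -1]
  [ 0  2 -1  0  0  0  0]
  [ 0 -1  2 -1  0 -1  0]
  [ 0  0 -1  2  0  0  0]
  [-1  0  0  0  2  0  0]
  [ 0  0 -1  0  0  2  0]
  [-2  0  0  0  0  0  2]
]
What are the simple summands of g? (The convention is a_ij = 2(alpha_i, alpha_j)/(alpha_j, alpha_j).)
C_3 (sp(6)) + D_4 (so(8))

The diagram associated to this matrix has two connected components: the simple roots {alpha_1, alpha_5, alpha_7} form a chain of 3 nodes with a double edge at one end; the terminal node there is the unique long simple root (C_3), and {alpha_2, alpha_3, alpha_4, alpha_6} form a chain of 2 nodes with a fork of two nodes at one end (D_4). A semisimple Lie algebra decomposes uniquely as the direct sum of simple ideals, one per connected component of its Dynkin diagram, so g ≅ C_3 ⊕ D_4 (dimension 21 + 28 = 49).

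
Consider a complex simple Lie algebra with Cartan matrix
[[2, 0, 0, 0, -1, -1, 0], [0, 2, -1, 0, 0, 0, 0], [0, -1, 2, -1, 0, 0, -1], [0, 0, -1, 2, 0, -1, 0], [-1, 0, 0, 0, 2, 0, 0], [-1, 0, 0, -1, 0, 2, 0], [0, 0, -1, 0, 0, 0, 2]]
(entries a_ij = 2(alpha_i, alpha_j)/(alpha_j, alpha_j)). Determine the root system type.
The matrix has rank 7 with 2's on the diagonal. Reading the off-diagonal entries as Dynkin edges (a single edge where a_ij = a_ji = -1; a double or triple edge where a_ij * a_ji = 2 or 3), the diagram is a chain of 5 nodes with a fork of two nodes at one end (D_7). One simple-root ordering that puts it in standard form is (alpha_5, alpha_1, alpha_6, alpha_4, alpha_3, alpha_7, alpha_2). So the algebra is type D_7, i.e. so(14).

D7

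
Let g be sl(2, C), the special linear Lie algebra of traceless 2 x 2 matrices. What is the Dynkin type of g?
A1

This is sl(2), which has dimension 2^2 - 1 = 3 and rank 2 - 1 = 1 (a Cartan subalgebra is the diagonal traceless matrices). In the classification of classical Lie algebras, the special linear algebra sl(n+1) has type A_n; here n = 1, so the Dynkin diagram is a chain of 1 nodes with single edges (A_1). Hence the type is A_1.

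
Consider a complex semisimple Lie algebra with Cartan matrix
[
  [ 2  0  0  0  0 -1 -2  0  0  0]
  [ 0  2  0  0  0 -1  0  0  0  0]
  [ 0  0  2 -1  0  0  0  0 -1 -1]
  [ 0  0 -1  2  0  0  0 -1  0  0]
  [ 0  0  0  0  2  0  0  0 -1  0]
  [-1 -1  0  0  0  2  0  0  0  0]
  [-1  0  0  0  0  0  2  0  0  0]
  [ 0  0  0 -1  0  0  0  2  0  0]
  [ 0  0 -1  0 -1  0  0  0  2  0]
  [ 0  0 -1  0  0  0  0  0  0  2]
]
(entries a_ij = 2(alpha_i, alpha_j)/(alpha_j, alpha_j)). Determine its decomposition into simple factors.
The diagram associated to this matrix has two connected components: the simple roots {alpha_1, alpha_2, alpha_6, alpha_7} form a chain of 4 nodes with a double edge at one end; the terminal node there is the unique short simple root (B_4), and {alpha_3, alpha_4, alpha_5, alpha_8, alpha_9, alpha_10} form a chain of 5 nodes with one extra node attached to the third node from one end (E_6). A semisimple Lie algebra decomposes uniquely as the direct sum of simple ideals, one per connected component of its Dynkin diagram, so g ≅ B_4 ⊕ E_6 (dimension 36 + 78 = 114).

B_4 + E_6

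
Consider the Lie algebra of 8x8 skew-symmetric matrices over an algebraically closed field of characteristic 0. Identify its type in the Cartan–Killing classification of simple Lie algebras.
This is so(8) with 8 even, which has dimension 8(8-1)/2 = 28 and rank 8/2 = 4. In the classification of classical Lie algebras, the orthogonal algebra so(2n) in an even number of variables has type D_n; here n = 4, so the Dynkin diagram is a chain of 2 nodes with a fork of two nodes at one end (D_4). Hence the type is D_4.

D4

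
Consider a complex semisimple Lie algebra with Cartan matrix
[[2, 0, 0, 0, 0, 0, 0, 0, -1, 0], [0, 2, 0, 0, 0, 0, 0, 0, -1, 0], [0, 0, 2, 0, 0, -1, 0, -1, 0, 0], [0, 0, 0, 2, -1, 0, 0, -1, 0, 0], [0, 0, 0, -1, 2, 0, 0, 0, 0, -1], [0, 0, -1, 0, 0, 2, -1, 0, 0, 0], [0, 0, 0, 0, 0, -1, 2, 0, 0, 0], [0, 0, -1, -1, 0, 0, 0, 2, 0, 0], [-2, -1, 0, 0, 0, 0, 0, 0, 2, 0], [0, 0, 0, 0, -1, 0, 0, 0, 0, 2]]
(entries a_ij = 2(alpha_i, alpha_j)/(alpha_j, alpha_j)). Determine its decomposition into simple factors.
type A_7 + type B_3

The diagram associated to this matrix has two connected components: the simple roots {alpha_3, alpha_4, alpha_5, alpha_6, alpha_7, alpha_8, alpha_10} form a chain of 7 nodes with single edges (A_7), and {alpha_1, alpha_2, alpha_9} form a chain of 3 nodes with a double edge at one end; the terminal node there is the unique short simple root (B_3). A semisimple Lie algebra decomposes uniquely as the direct sum of simple ideals, one per connected component of its Dynkin diagram, so g ≅ A_7 ⊕ B_3 (dimension 63 + 21 = 84).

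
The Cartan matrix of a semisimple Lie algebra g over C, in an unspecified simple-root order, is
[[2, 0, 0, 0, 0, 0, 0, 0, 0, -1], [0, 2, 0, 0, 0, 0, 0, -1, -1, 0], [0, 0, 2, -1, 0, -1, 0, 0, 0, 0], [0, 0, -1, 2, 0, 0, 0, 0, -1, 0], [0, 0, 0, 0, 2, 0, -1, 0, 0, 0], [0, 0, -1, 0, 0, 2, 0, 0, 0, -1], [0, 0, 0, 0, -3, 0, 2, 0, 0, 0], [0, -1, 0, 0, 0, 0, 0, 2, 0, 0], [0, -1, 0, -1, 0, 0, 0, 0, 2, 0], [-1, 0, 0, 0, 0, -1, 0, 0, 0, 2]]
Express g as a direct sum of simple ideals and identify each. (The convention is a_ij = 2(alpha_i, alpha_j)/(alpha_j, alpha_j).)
The diagram associated to this matrix has two connected components: the simple roots {alpha_1, alpha_2, alpha_3, alpha_4, alpha_6, alpha_8, alpha_9, alpha_10} form a chain of 8 nodes with single edges (A_8), and {alpha_5, alpha_7} form two nodes joined by a triple edge (G_2). A semisimple Lie algebra decomposes uniquely as the direct sum of simple ideals, one per connected component of its Dynkin diagram, so g ≅ A_8 ⊕ G_2 (dimension 80 + 14 = 94).

type A_8 ⊕ type G_2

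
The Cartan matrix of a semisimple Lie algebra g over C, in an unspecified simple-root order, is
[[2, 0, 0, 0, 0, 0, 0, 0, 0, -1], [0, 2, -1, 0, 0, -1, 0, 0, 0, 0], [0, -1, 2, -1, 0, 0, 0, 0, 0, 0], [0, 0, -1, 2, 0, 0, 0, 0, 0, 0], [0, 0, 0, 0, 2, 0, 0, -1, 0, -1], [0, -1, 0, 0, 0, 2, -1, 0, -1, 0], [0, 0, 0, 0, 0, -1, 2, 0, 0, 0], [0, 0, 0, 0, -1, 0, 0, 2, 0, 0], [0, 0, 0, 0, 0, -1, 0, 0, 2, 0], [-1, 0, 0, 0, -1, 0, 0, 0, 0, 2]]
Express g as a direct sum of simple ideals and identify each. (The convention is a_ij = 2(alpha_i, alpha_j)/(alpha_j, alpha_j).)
A4 + D6

The diagram associated to this matrix has two connected components: the simple roots {alpha_1, alpha_5, alpha_8, alpha_10} form a chain of 4 nodes with single edges (A_4), and {alpha_2, alpha_3, alpha_4, alpha_6, alpha_7, alpha_9} form a chain of 4 nodes with a fork of two nodes at one end (D_6). A semisimple Lie algebra decomposes uniquely as the direct sum of simple ideals, one per connected component of its Dynkin diagram, so g ≅ A_4 ⊕ D_6 (dimension 24 + 66 = 90).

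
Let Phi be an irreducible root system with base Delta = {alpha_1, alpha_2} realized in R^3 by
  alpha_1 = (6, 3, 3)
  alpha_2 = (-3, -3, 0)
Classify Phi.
Compute the Cartan integers a_ij = 2(alpha_i, alpha_j)/(alpha_j, alpha_j); the resulting 2x2 Cartan matrix is
[[2, -3], [-1, 2]].
The roots have two lengths (squared-length ratio 3:1); the short ones are alpha_{2}. The associated Dynkin diagram is two nodes joined by a triple edge (G_2), so the type is G_2.

type G_2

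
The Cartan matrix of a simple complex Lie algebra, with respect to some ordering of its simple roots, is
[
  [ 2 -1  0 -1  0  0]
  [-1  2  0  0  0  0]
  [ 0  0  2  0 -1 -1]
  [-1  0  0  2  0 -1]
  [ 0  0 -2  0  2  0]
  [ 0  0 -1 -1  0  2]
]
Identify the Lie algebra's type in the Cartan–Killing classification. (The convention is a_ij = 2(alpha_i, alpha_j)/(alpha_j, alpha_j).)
The matrix has rank 6 with 2's on the diagonal. Reading the off-diagonal entries as Dynkin edges (a single edge where a_ij = a_ji = -1; a double or triple edge where a_ij * a_ji = 2 or 3), the diagram is a chain of 6 nodes with a double edge at one end; the terminal node there is the unique long simple root (C_6). One simple-root ordering that puts it in standard form is (alpha_2, alpha_1, alpha_4, alpha_6, alpha_3, alpha_5). So the algebra is type C_6, i.e. sp(12).

C6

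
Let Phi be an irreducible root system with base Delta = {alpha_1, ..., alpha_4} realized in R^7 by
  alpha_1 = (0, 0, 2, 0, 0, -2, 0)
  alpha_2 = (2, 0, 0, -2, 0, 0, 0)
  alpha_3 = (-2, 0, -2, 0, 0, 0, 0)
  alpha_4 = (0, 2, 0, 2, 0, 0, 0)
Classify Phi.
Compute the Cartan integers a_ij = 2(alpha_i, alpha_j)/(alpha_j, alpha_j); the resulting 4x4 Cartan matrix is
[[2, 0, -1, 0], [0, 2, -1, -1], [-1, -1, 2, 0], [0, -1, 0, 2]].
All simple roots have the same length, so the diagram is simply laced. The associated Dynkin diagram is a chain of 4 nodes with single edges (A_4), so the type is A_4 (the algebra sl(5)).

type A_4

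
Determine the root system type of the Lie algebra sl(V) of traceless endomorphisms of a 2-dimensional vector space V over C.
A_1

This is sl(2), which has dimension 2^2 - 1 = 3 and rank 2 - 1 = 1 (a Cartan subalgebra is the diagonal traceless matrices). In the classification of classical Lie algebras, the special linear algebra sl(n+1) has type A_n; here n = 1, so the Dynkin diagram is a chain of 1 nodes with single edges (A_1). Hence the type is A_1.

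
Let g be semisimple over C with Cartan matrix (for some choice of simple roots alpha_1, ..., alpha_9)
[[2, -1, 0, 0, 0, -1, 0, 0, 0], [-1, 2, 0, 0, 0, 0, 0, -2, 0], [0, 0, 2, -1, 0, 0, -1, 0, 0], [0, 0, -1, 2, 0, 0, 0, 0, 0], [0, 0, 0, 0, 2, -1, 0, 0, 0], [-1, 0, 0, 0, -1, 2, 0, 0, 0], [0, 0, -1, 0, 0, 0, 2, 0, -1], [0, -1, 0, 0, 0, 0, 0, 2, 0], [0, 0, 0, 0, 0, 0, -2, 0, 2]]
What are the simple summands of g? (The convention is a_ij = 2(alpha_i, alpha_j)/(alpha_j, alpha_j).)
B_5 (so(11)) + C_4 (sp(8))

The diagram associated to this matrix has two connected components: the simple roots {alpha_1, alpha_2, alpha_5, alpha_6, alpha_8} form a chain of 5 nodes with a double edge at one end; the terminal node there is the unique short simple root (B_5), and {alpha_3, alpha_4, alpha_7, alpha_9} form a chain of 4 nodes with a double edge at one end; the terminal node there is the unique long simple root (C_4). A semisimple Lie algebra decomposes uniquely as the direct sum of simple ideals, one per connected component of its Dynkin diagram, so g ≅ B_5 ⊕ C_4 (dimension 55 + 36 = 91).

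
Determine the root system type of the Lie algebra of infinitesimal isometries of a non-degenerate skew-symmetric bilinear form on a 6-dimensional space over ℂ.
This is sp(6), which has dimension 6(6+1)/2 = 21 and rank 6/2 = 3. In the classification of classical Lie algebras, the symplectic algebra sp(2n) has type C_n; here n = 3, so the Dynkin diagram is a chain of 3 nodes with a double edge at one end; the terminal node there is the unique long simple root (C_3). Hence the type is C_3.

C_3 (sp(6))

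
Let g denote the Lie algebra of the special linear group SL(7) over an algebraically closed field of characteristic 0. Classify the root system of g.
This is sl(7), which has dimension 7^2 - 1 = 48 and rank 7 - 1 = 6 (a Cartan subalgebra is the diagonal traceless matrices). In the classification of classical Lie algebras, the special linear algebra sl(n+1) has type A_n; here n = 6, so the Dynkin diagram is a chain of 6 nodes with single edges (A_6). Hence the type is A_6.

A_6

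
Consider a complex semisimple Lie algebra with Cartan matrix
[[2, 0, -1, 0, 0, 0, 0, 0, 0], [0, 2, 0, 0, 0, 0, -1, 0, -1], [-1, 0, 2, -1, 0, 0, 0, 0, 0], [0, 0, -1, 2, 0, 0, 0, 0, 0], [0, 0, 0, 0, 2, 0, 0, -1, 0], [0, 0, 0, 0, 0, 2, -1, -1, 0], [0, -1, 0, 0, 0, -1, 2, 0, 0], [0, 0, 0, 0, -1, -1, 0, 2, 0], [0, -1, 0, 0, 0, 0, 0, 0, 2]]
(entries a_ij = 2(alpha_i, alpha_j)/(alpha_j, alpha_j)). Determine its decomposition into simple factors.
type A_3 ⊕ type A_6

The diagram associated to this matrix has two connected components: the simple roots {alpha_1, alpha_3, alpha_4} form a chain of 3 nodes with single edges (A_3), and {alpha_2, alpha_5, alpha_6, alpha_7, alpha_8, alpha_9} form a chain of 6 nodes with single edges (A_6). A semisimple Lie algebra decomposes uniquely as the direct sum of simple ideals, one per connected component of its Dynkin diagram, so g ≅ A_3 ⊕ A_6 (dimension 15 + 48 = 63).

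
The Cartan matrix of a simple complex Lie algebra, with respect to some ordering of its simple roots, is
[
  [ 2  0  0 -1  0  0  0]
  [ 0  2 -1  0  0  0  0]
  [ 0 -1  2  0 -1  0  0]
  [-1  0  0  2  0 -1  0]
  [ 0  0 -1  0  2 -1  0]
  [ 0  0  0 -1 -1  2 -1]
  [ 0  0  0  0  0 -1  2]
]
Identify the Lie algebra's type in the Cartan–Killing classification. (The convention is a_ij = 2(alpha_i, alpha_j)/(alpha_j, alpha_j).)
type E_7

The matrix has rank 7 with 2's on the diagonal. Reading the off-diagonal entries as Dynkin edges (a single edge where a_ij = a_ji = -1; a double or triple edge where a_ij * a_ji = 2 or 3), the diagram is a chain of 6 nodes with one extra node attached to the third node from one end (E_7). One simple-root ordering that puts it in standard form is (alpha_1, alpha_7, alpha_4, alpha_6, alpha_5, alpha_3, alpha_2). So the algebra is type E_7.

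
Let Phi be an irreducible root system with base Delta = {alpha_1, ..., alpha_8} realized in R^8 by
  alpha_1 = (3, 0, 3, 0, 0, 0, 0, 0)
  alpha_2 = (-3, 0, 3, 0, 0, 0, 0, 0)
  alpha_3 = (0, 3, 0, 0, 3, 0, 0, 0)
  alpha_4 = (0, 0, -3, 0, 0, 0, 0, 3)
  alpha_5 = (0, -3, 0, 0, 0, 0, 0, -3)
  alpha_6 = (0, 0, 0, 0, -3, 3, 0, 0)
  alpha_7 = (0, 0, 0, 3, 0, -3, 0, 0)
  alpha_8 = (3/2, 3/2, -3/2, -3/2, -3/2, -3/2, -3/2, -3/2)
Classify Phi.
E8

Compute the Cartan integers a_ij = 2(alpha_i, alpha_j)/(alpha_j, alpha_j); the resulting 8x8 Cartan matrix is
[[2, 0, 0, -1, 0, 0, 0, 0], [0, 2, 0, -1, 0, 0, 0, -1], [0, 0, 2, 0, -1, -1, 0, 0], [-1, -1, 0, 2, -1, 0, 0, 0], [0, 0, -1, -1, 2, 0, 0, 0], [0, 0, -1, 0, 0, 2, -1, 0], [0, 0, 0, 0, 0, -1, 2, 0], [0, -1, 0, 0, 0, 0, 0, 2]].
All simple roots have the same length, so the diagram is simply laced. The associated Dynkin diagram is a chain of 7 nodes with one extra node attached to the third node from one end (E_8), so the type is E_8.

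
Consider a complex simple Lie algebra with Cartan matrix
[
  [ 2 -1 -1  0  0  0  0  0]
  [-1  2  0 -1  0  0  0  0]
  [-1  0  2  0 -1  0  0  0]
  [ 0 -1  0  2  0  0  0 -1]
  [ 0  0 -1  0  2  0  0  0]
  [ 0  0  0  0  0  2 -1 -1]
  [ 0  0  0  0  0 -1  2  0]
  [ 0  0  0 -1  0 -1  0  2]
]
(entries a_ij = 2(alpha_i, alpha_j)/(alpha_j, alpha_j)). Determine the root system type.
A8

The matrix has rank 8 with 2's on the diagonal. Reading the off-diagonal entries as Dynkin edges (a single edge where a_ij = a_ji = -1; a double or triple edge where a_ij * a_ji = 2 or 3), the diagram is a chain of 8 nodes with single edges (A_8). One simple-root ordering that puts it in standard form is (alpha_7, alpha_6, alpha_8, alpha_4, alpha_2, alpha_1, alpha_3, alpha_5). So the algebra is type A_8, i.e. sl(9).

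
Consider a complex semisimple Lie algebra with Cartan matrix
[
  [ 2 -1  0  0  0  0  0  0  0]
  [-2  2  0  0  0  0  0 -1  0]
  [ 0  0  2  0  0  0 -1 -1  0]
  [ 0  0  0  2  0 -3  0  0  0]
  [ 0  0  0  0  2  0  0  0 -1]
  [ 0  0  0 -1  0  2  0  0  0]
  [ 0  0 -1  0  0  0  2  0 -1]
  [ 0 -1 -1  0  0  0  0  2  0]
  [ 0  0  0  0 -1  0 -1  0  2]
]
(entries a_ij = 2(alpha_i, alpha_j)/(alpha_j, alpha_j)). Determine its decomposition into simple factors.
type B_7 + type G_2

The diagram associated to this matrix has two connected components: the simple roots {alpha_1, alpha_2, alpha_3, alpha_5, alpha_7, alpha_8, alpha_9} form a chain of 7 nodes with a double edge at one end; the terminal node there is the unique short simple root (B_7), and {alpha_4, alpha_6} form two nodes joined by a triple edge (G_2). A semisimple Lie algebra decomposes uniquely as the direct sum of simple ideals, one per connected component of its Dynkin diagram, so g ≅ B_7 ⊕ G_2 (dimension 105 + 14 = 119).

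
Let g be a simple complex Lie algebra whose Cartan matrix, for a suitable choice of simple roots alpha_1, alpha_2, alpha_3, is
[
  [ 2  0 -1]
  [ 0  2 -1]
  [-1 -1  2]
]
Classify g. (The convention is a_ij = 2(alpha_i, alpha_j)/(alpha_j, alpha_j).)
The matrix has rank 3 with 2's on the diagonal. Reading the off-diagonal entries as Dynkin edges (a single edge where a_ij = a_ji = -1; a double or triple edge where a_ij * a_ji = 2 or 3), the diagram is a chain of 3 nodes with single edges (A_3). One simple-root ordering that puts it in standard form is (alpha_2, alpha_3, alpha_1). So the algebra is type A_3, i.e. sl(4).

A_3 (sl(4))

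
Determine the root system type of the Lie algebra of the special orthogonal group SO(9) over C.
This is so(9) with 9 odd, which has dimension 9(9-1)/2 = 36 and rank (9-1)/2 = 4. In the classification of classical Lie algebras, the orthogonal algebra so(2n+1) in an odd number of variables has type B_n; here n = 4, so the Dynkin diagram is a chain of 4 nodes with a double edge at one end; the terminal node there is the unique short simple root (B_4). Hence the type is B_4.

B4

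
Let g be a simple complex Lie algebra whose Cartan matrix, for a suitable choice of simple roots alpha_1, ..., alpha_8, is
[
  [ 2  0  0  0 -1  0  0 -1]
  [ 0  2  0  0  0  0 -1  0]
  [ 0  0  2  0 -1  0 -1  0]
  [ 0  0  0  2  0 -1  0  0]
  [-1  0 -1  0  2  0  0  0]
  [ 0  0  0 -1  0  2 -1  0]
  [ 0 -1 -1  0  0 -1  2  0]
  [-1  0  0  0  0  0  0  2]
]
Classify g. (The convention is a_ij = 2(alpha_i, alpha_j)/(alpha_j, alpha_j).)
E_8

The matrix has rank 8 with 2's on the diagonal. Reading the off-diagonal entries as Dynkin edges (a single edge where a_ij = a_ji = -1; a double or triple edge where a_ij * a_ji = 2 or 3), the diagram is a chain of 7 nodes with one extra node attached to the third node from one end (E_8). One simple-root ordering that puts it in standard form is (alpha_4, alpha_2, alpha_6, alpha_7, alpha_3, alpha_5, alpha_1, alpha_8). So the algebra is type E_8.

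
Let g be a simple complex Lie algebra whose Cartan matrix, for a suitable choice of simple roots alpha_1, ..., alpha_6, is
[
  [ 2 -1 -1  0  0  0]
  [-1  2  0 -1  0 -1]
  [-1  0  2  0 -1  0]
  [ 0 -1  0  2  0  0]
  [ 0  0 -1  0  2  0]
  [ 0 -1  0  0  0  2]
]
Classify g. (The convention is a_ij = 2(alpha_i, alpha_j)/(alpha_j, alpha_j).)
type D_6

The matrix has rank 6 with 2's on the diagonal. Reading the off-diagonal entries as Dynkin edges (a single edge where a_ij = a_ji = -1; a double or triple edge where a_ij * a_ji = 2 or 3), the diagram is a chain of 4 nodes with a fork of two nodes at one end (D_6). One simple-root ordering that puts it in standard form is (alpha_5, alpha_3, alpha_1, alpha_2, alpha_6, alpha_4). So the algebra is type D_6, i.e. so(12).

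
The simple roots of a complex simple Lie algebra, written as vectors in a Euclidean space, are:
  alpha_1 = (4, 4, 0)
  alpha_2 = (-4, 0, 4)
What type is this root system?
A2

Compute the Cartan integers a_ij = 2(alpha_i, alpha_j)/(alpha_j, alpha_j); the resulting 2x2 Cartan matrix is
[[2, -1], [-1, 2]].
All simple roots have the same length, so the diagram is simply laced. The associated Dynkin diagram is a chain of 2 nodes with single edges (A_2), so the type is A_2 (the algebra sl(3)).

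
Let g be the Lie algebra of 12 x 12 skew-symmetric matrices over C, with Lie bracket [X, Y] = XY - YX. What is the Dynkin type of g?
This is so(12) with 12 even, which has dimension 12(12-1)/2 = 66 and rank 12/2 = 6. In the classification of classical Lie algebras, the orthogonal algebra so(2n) in an even number of variables has type D_n; here n = 6, so the Dynkin diagram is a chain of 4 nodes with a fork of two nodes at one end (D_6). Hence the type is D_6.

D_6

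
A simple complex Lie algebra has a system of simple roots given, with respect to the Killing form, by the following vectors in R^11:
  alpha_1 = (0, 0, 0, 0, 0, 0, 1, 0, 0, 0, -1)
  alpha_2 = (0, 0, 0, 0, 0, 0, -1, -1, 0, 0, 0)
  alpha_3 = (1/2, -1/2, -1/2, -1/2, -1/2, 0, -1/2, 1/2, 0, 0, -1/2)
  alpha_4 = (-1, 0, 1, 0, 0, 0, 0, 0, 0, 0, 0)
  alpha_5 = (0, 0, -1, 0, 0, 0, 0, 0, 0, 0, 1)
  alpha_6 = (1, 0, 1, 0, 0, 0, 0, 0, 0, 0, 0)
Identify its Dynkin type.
E_6

Compute the Cartan integers a_ij = 2(alpha_i, alpha_j)/(alpha_j, alpha_j); the resulting 6x6 Cartan matrix is
[[2, -1, 0, 0, -1, 0], [-1, 2, 0, 0, 0, 0], [0, 0, 2, -1, 0, 0], [0, 0, -1, 2, -1, 0], [-1, 0, 0, -1, 2, -1], [0, 0, 0, 0, -1, 2]].
All simple roots have the same length, so the diagram is simply laced. The associated Dynkin diagram is a chain of 5 nodes with one extra node attached to the third node from one end (E_6), so the type is E_6.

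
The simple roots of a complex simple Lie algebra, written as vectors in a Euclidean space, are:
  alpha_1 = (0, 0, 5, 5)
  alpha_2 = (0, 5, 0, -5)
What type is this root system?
A_2

Compute the Cartan integers a_ij = 2(alpha_i, alpha_j)/(alpha_j, alpha_j); the resulting 2x2 Cartan matrix is
[[2, -1], [-1, 2]].
All simple roots have the same length, so the diagram is simply laced. The associated Dynkin diagram is a chain of 2 nodes with single edges (A_2), so the type is A_2 (the algebra sl(3)).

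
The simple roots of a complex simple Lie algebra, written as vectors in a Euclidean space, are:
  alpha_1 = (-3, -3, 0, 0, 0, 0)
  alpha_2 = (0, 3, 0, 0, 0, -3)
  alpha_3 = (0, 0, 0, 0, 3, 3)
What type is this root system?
A_3

Compute the Cartan integers a_ij = 2(alpha_i, alpha_j)/(alpha_j, alpha_j); the resulting 3x3 Cartan matrix is
[[2, -1, 0], [-1, 2, -1], [0, -1, 2]].
All simple roots have the same length, so the diagram is simply laced. The associated Dynkin diagram is a chain of 3 nodes with single edges (A_3), so the type is A_3 (the algebra sl(4)).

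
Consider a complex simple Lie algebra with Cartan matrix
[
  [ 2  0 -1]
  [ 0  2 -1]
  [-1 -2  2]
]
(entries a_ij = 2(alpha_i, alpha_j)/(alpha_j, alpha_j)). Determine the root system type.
B_3

The matrix has rank 3 with 2's on the diagonal. Reading the off-diagonal entries as Dynkin edges (a single edge where a_ij = a_ji = -1; a double or triple edge where a_ij * a_ji = 2 or 3), the diagram is a chain of 3 nodes with a double edge at one end; the terminal node there is the unique short simple root (B_3). One simple-root ordering that puts it in standard form is (alpha_1, alpha_3, alpha_2). So the algebra is type B_3, i.e. so(7).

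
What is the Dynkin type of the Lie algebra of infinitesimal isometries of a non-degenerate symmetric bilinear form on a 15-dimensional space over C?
This is so(15) with 15 odd, which has dimension 15(15-1)/2 = 105 and rank (15-1)/2 = 7. In the classification of classical Lie algebras, the orthogonal algebra so(2n+1) in an odd number of variables has type B_n; here n = 7, so the Dynkin diagram is a chain of 7 nodes with a double edge at one end; the terminal node there is the unique short simple root (B_7). Hence the type is B_7.

B_7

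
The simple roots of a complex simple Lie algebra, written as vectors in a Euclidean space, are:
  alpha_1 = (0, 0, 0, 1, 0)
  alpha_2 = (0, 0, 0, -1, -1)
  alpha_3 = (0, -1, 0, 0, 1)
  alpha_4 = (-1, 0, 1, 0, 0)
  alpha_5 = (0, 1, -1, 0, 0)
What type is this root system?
Compute the Cartan integers a_ij = 2(alpha_i, alpha_j)/(alpha_j, alpha_j); the resulting 5x5 Cartan matrix is
[[2, -1, 0, 0, 0], [-2, 2, -1, 0, 0], [0, -1, 2, 0, -1], [0, 0, 0, 2, -1], [0, 0, -1, -1, 2]].
The roots have two lengths (squared-length ratio 2:1); the short ones are alpha_{1}. The associated Dynkin diagram is a chain of 5 nodes with a double edge at one end; the terminal node there is the unique short simple root (B_5), so the type is B_5 (the algebra so(11)).

B_5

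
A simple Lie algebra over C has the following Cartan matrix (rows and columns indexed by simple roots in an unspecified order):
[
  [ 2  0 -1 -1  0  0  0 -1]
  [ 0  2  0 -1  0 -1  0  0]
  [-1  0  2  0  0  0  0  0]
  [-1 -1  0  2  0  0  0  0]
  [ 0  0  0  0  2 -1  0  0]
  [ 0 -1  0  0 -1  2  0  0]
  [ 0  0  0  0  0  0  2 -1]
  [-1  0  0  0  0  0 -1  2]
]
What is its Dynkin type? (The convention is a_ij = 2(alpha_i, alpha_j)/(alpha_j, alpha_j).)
The matrix has rank 8 with 2's on the diagonal. Reading the off-diagonal entries as Dynkin edges (a single edge where a_ij = a_ji = -1; a double or triple edge where a_ij * a_ji = 2 or 3), the diagram is a chain of 7 nodes with one extra node attached to the third node from one end (E_8). One simple-root ordering that puts it in standard form is (alpha_7, alpha_3, alpha_8, alpha_1, alpha_4, alpha_2, alpha_6, alpha_5). So the algebra is type E_8.

type E_8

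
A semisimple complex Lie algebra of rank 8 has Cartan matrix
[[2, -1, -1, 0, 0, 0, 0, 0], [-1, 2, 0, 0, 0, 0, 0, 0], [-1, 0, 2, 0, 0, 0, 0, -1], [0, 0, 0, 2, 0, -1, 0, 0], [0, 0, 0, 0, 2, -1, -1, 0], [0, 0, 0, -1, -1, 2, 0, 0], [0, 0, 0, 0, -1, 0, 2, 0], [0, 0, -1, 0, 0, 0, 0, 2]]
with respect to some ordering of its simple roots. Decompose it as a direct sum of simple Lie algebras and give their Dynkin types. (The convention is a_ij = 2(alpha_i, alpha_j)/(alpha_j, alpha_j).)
The diagram associated to this matrix has two connected components: the simple roots {alpha_4, alpha_5, alpha_6, alpha_7} form a chain of 4 nodes with single edges (A_4), and {alpha_1, alpha_2, alpha_3, alpha_8} form a chain of 4 nodes with single edges (A_4). A semisimple Lie algebra decomposes uniquely as the direct sum of simple ideals, one per connected component of its Dynkin diagram, so g ≅ A_4 ⊕ A_4 (dimension 24 + 24 = 48).

A_4 ⊕ A_4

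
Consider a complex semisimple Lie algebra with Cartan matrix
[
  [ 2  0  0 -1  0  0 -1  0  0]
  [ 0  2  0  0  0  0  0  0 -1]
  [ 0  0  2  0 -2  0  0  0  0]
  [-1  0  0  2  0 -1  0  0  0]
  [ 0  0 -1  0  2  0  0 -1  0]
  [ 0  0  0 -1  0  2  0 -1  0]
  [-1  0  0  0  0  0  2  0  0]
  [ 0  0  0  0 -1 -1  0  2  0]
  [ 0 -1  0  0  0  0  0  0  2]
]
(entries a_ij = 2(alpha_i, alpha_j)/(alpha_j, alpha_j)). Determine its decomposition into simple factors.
The diagram associated to this matrix has two connected components: the simple roots {alpha_2, alpha_9} form a chain of 2 nodes with single edges (A_2), and {alpha_1, alpha_3, alpha_4, alpha_5, alpha_6, alpha_7, alpha_8} form a chain of 7 nodes with a double edge at one end; the terminal node there is the unique long simple root (C_7). A semisimple Lie algebra decomposes uniquely as the direct sum of simple ideals, one per connected component of its Dynkin diagram, so g ≅ A_2 ⊕ C_7 (dimension 8 + 105 = 113).

A_2 (sl(3)) + C_7 (sp(14))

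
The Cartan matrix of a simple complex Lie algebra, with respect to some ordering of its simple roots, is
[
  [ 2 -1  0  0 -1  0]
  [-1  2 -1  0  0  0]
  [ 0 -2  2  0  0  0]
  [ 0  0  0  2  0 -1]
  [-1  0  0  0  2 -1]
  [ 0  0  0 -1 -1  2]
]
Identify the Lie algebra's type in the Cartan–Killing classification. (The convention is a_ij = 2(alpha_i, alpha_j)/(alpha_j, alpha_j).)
C6

The matrix has rank 6 with 2's on the diagonal. Reading the off-diagonal entries as Dynkin edges (a single edge where a_ij = a_ji = -1; a double or triple edge where a_ij * a_ji = 2 or 3), the diagram is a chain of 6 nodes with a double edge at one end; the terminal node there is the unique long simple root (C_6). One simple-root ordering that puts it in standard form is (alpha_4, alpha_6, alpha_5, alpha_1, alpha_2, alpha_3). So the algebra is type C_6, i.e. sp(12).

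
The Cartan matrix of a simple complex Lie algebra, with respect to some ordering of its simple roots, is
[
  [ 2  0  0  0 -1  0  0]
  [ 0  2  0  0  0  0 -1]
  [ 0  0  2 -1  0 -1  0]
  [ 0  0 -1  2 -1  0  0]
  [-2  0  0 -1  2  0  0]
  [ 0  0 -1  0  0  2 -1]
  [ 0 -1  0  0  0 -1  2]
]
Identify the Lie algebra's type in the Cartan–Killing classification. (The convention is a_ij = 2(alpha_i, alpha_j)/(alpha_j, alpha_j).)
The matrix has rank 7 with 2's on the diagonal. Reading the off-diagonal entries as Dynkin edges (a single edge where a_ij = a_ji = -1; a double or triple edge where a_ij * a_ji = 2 or 3), the diagram is a chain of 7 nodes with a double edge at one end; the terminal node there is the unique short simple root (B_7). One simple-root ordering that puts it in standard form is (alpha_2, alpha_7, alpha_6, alpha_3, alpha_4, alpha_5, alpha_1). So the algebra is type B_7, i.e. so(15).

B_7 (so(15))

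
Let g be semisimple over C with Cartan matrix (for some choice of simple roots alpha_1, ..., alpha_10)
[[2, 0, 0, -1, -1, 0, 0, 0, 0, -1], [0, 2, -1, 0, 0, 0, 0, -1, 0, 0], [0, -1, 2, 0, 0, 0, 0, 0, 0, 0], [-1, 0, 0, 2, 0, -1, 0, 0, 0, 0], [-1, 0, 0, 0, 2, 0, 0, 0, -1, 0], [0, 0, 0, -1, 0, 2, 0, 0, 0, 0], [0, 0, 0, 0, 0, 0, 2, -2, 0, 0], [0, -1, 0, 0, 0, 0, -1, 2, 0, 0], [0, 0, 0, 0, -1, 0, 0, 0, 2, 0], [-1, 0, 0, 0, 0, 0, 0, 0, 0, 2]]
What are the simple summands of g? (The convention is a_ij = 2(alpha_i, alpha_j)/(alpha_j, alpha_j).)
C_4 ⊕ E_6

The diagram associated to this matrix has two connected components: the simple roots {alpha_2, alpha_3, alpha_7, alpha_8} form a chain of 4 nodes with a double edge at one end; the terminal node there is the unique long simple root (C_4), and {alpha_1, alpha_4, alpha_5, alpha_6, alpha_9, alpha_10} form a chain of 5 nodes with one extra node attached to the third node from one end (E_6). A semisimple Lie algebra decomposes uniquely as the direct sum of simple ideals, one per connected component of its Dynkin diagram, so g ≅ C_4 ⊕ E_6 (dimension 36 + 78 = 114).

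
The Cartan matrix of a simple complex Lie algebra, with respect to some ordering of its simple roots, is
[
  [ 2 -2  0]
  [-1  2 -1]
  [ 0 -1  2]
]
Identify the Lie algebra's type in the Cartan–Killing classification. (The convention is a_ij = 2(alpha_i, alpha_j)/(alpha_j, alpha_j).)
C_3 (sp(6))

The matrix has rank 3 with 2's on the diagonal. Reading the off-diagonal entries as Dynkin edges (a single edge where a_ij = a_ji = -1; a double or triple edge where a_ij * a_ji = 2 or 3), the diagram is a chain of 3 nodes with a double edge at one end; the terminal node there is the unique long simple root (C_3). One simple-root ordering that puts it in standard form is (alpha_3, alpha_2, alpha_1). So the algebra is type C_3, i.e. sp(6).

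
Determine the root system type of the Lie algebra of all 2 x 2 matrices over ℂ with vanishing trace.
This is sl(2), which has dimension 2^2 - 1 = 3 and rank 2 - 1 = 1 (a Cartan subalgebra is the diagonal traceless matrices). In the classification of classical Lie algebras, the special linear algebra sl(n+1) has type A_n; here n = 1, so the Dynkin diagram is a chain of 1 nodes with single edges (A_1). Hence the type is A_1.

A_1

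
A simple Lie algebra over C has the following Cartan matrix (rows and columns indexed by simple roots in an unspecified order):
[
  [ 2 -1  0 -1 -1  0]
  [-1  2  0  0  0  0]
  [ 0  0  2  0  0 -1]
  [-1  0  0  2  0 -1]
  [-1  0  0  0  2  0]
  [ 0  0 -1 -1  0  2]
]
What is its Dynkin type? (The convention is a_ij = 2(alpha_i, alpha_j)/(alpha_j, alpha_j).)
type D_6

The matrix has rank 6 with 2's on the diagonal. Reading the off-diagonal entries as Dynkin edges (a single edge where a_ij = a_ji = -1; a double or triple edge where a_ij * a_ji = 2 or 3), the diagram is a chain of 4 nodes with a fork of two nodes at one end (D_6). One simple-root ordering that puts it in standard form is (alpha_3, alpha_6, alpha_4, alpha_1, alpha_2, alpha_5). So the algebra is type D_6, i.e. so(12).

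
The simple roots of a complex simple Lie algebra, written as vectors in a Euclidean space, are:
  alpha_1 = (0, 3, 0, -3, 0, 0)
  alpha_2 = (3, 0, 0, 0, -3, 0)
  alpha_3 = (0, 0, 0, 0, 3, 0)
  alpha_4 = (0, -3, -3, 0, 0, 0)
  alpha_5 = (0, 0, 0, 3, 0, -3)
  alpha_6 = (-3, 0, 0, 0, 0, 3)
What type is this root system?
Compute the Cartan integers a_ij = 2(alpha_i, alpha_j)/(alpha_j, alpha_j); the resulting 6x6 Cartan matrix is
[[2, 0, 0, -1, -1, 0], [0, 2, -2, 0, 0, -1], [0, -1, 2, 0, 0, 0], [-1, 0, 0, 2, 0, 0], [-1, 0, 0, 0, 2, -1], [0, -1, 0, 0, -1, 2]].
The roots have two lengths (squared-length ratio 2:1); the short ones are alpha_{3}. The associated Dynkin diagram is a chain of 6 nodes with a double edge at one end; the terminal node there is the unique short simple root (B_6), so the type is B_6 (the algebra so(13)).

B_6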